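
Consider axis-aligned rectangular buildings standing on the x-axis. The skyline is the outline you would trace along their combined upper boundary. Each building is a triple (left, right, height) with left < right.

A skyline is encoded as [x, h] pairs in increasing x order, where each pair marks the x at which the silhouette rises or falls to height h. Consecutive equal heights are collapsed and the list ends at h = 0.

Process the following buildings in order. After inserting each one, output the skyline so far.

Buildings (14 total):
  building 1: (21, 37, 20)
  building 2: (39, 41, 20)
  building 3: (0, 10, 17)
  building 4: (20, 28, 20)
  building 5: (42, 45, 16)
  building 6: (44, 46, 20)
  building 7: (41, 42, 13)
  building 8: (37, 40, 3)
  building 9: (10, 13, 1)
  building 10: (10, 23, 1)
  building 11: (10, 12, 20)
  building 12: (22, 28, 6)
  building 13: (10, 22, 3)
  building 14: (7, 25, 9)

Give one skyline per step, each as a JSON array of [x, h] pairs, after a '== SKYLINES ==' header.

== SKYLINES ==
[[21,20],[37,0]]
[[21,20],[37,0],[39,20],[41,0]]
[[0,17],[10,0],[21,20],[37,0],[39,20],[41,0]]
[[0,17],[10,0],[20,20],[37,0],[39,20],[41,0]]
[[0,17],[10,0],[20,20],[37,0],[39,20],[41,0],[42,16],[45,0]]
[[0,17],[10,0],[20,20],[37,0],[39,20],[41,0],[42,16],[44,20],[46,0]]
[[0,17],[10,0],[20,20],[37,0],[39,20],[41,13],[42,16],[44,20],[46,0]]
[[0,17],[10,0],[20,20],[37,3],[39,20],[41,13],[42,16],[44,20],[46,0]]
[[0,17],[10,1],[13,0],[20,20],[37,3],[39,20],[41,13],[42,16],[44,20],[46,0]]
[[0,17],[10,1],[20,20],[37,3],[39,20],[41,13],[42,16],[44,20],[46,0]]
[[0,17],[10,20],[12,1],[20,20],[37,3],[39,20],[41,13],[42,16],[44,20],[46,0]]
[[0,17],[10,20],[12,1],[20,20],[37,3],[39,20],[41,13],[42,16],[44,20],[46,0]]
[[0,17],[10,20],[12,3],[20,20],[37,3],[39,20],[41,13],[42,16],[44,20],[46,0]]
[[0,17],[10,20],[12,9],[20,20],[37,3],[39,20],[41,13],[42,16],[44,20],[46,0]]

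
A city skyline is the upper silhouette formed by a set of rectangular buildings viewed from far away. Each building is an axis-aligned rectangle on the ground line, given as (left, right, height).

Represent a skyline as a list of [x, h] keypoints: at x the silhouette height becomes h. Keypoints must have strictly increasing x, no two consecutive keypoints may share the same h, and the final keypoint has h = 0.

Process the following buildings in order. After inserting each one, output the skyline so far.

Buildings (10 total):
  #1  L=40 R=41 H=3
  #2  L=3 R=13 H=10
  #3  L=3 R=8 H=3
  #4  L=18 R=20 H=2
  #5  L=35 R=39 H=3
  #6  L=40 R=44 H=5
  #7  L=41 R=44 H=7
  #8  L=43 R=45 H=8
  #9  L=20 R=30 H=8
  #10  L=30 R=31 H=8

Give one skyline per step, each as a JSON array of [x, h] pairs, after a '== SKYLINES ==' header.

== SKYLINES ==
[[40,3],[41,0]]
[[3,10],[13,0],[40,3],[41,0]]
[[3,10],[13,0],[40,3],[41,0]]
[[3,10],[13,0],[18,2],[20,0],[40,3],[41,0]]
[[3,10],[13,0],[18,2],[20,0],[35,3],[39,0],[40,3],[41,0]]
[[3,10],[13,0],[18,2],[20,0],[35,3],[39,0],[40,5],[44,0]]
[[3,10],[13,0],[18,2],[20,0],[35,3],[39,0],[40,5],[41,7],[44,0]]
[[3,10],[13,0],[18,2],[20,0],[35,3],[39,0],[40,5],[41,7],[43,8],[45,0]]
[[3,10],[13,0],[18,2],[20,8],[30,0],[35,3],[39,0],[40,5],[41,7],[43,8],[45,0]]
[[3,10],[13,0],[18,2],[20,8],[31,0],[35,3],[39,0],[40,5],[41,7],[43,8],[45,0]]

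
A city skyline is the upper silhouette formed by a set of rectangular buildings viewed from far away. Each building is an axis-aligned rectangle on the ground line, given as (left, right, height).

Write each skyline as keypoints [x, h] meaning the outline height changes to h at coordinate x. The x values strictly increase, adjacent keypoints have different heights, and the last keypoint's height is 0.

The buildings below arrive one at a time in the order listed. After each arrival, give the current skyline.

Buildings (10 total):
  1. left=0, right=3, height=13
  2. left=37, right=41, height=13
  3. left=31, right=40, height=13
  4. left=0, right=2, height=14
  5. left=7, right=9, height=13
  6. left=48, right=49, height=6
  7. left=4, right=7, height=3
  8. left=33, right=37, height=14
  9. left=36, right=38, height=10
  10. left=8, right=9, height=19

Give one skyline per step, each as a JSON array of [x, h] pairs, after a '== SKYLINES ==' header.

== SKYLINES ==
[[0,13],[3,0]]
[[0,13],[3,0],[37,13],[41,0]]
[[0,13],[3,0],[31,13],[41,0]]
[[0,14],[2,13],[3,0],[31,13],[41,0]]
[[0,14],[2,13],[3,0],[7,13],[9,0],[31,13],[41,0]]
[[0,14],[2,13],[3,0],[7,13],[9,0],[31,13],[41,0],[48,6],[49,0]]
[[0,14],[2,13],[3,0],[4,3],[7,13],[9,0],[31,13],[41,0],[48,6],[49,0]]
[[0,14],[2,13],[3,0],[4,3],[7,13],[9,0],[31,13],[33,14],[37,13],[41,0],[48,6],[49,0]]
[[0,14],[2,13],[3,0],[4,3],[7,13],[9,0],[31,13],[33,14],[37,13],[41,0],[48,6],[49,0]]
[[0,14],[2,13],[3,0],[4,3],[7,13],[8,19],[9,0],[31,13],[33,14],[37,13],[41,0],[48,6],[49,0]]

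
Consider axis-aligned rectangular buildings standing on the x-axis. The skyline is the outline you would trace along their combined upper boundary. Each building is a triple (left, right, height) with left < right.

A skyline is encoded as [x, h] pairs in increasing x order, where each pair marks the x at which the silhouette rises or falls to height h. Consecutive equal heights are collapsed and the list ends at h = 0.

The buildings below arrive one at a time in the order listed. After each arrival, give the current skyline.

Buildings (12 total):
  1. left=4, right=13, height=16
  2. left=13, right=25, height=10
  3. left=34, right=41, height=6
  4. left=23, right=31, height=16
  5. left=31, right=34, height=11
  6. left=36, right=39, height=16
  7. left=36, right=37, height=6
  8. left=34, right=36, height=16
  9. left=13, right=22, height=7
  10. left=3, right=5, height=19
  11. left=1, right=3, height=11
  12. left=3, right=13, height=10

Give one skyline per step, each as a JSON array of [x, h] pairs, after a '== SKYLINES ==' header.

== SKYLINES ==
[[4,16],[13,0]]
[[4,16],[13,10],[25,0]]
[[4,16],[13,10],[25,0],[34,6],[41,0]]
[[4,16],[13,10],[23,16],[31,0],[34,6],[41,0]]
[[4,16],[13,10],[23,16],[31,11],[34,6],[41,0]]
[[4,16],[13,10],[23,16],[31,11],[34,6],[36,16],[39,6],[41,0]]
[[4,16],[13,10],[23,16],[31,11],[34,6],[36,16],[39,6],[41,0]]
[[4,16],[13,10],[23,16],[31,11],[34,16],[39,6],[41,0]]
[[4,16],[13,10],[23,16],[31,11],[34,16],[39,6],[41,0]]
[[3,19],[5,16],[13,10],[23,16],[31,11],[34,16],[39,6],[41,0]]
[[1,11],[3,19],[5,16],[13,10],[23,16],[31,11],[34,16],[39,6],[41,0]]
[[1,11],[3,19],[5,16],[13,10],[23,16],[31,11],[34,16],[39,6],[41,0]]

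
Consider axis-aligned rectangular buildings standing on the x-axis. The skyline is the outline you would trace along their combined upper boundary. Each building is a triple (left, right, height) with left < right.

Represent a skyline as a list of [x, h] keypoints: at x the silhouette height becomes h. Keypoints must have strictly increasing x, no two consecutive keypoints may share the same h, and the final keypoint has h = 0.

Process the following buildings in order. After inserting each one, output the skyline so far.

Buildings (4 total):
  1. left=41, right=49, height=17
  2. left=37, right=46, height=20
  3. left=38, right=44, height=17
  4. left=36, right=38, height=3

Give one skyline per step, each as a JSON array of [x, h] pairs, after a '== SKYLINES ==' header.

== SKYLINES ==
[[41,17],[49,0]]
[[37,20],[46,17],[49,0]]
[[37,20],[46,17],[49,0]]
[[36,3],[37,20],[46,17],[49,0]]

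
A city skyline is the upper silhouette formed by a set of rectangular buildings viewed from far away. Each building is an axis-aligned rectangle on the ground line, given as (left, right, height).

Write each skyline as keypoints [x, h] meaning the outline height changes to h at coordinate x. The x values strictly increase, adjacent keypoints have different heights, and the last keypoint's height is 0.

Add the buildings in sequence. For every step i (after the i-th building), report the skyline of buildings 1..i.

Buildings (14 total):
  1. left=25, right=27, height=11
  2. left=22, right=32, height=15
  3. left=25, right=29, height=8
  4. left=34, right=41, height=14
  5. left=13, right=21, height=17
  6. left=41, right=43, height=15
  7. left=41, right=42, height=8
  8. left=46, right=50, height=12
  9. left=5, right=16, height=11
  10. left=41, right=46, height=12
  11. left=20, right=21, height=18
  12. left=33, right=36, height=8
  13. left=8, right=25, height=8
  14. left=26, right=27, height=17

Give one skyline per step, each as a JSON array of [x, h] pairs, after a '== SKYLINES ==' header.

== SKYLINES ==
[[25,11],[27,0]]
[[22,15],[32,0]]
[[22,15],[32,0]]
[[22,15],[32,0],[34,14],[41,0]]
[[13,17],[21,0],[22,15],[32,0],[34,14],[41,0]]
[[13,17],[21,0],[22,15],[32,0],[34,14],[41,15],[43,0]]
[[13,17],[21,0],[22,15],[32,0],[34,14],[41,15],[43,0]]
[[13,17],[21,0],[22,15],[32,0],[34,14],[41,15],[43,0],[46,12],[50,0]]
[[5,11],[13,17],[21,0],[22,15],[32,0],[34,14],[41,15],[43,0],[46,12],[50,0]]
[[5,11],[13,17],[21,0],[22,15],[32,0],[34,14],[41,15],[43,12],[50,0]]
[[5,11],[13,17],[20,18],[21,0],[22,15],[32,0],[34,14],[41,15],[43,12],[50,0]]
[[5,11],[13,17],[20,18],[21,0],[22,15],[32,0],[33,8],[34,14],[41,15],[43,12],[50,0]]
[[5,11],[13,17],[20,18],[21,8],[22,15],[32,0],[33,8],[34,14],[41,15],[43,12],[50,0]]
[[5,11],[13,17],[20,18],[21,8],[22,15],[26,17],[27,15],[32,0],[33,8],[34,14],[41,15],[43,12],[50,0]]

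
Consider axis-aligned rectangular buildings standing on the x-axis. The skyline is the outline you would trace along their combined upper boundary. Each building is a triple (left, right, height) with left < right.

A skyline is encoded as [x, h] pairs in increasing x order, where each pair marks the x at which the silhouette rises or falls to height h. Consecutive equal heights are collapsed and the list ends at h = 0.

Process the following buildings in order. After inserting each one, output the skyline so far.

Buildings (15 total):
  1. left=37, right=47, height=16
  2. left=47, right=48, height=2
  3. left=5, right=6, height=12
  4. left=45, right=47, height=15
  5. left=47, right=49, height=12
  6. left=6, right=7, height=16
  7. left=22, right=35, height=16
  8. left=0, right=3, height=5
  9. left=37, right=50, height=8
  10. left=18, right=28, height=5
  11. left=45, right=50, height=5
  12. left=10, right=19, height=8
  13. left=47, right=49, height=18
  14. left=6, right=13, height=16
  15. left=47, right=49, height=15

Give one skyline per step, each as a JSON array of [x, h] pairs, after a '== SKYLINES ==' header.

== SKYLINES ==
[[37,16],[47,0]]
[[37,16],[47,2],[48,0]]
[[5,12],[6,0],[37,16],[47,2],[48,0]]
[[5,12],[6,0],[37,16],[47,2],[48,0]]
[[5,12],[6,0],[37,16],[47,12],[49,0]]
[[5,12],[6,16],[7,0],[37,16],[47,12],[49,0]]
[[5,12],[6,16],[7,0],[22,16],[35,0],[37,16],[47,12],[49,0]]
[[0,5],[3,0],[5,12],[6,16],[7,0],[22,16],[35,0],[37,16],[47,12],[49,0]]
[[0,5],[3,0],[5,12],[6,16],[7,0],[22,16],[35,0],[37,16],[47,12],[49,8],[50,0]]
[[0,5],[3,0],[5,12],[6,16],[7,0],[18,5],[22,16],[35,0],[37,16],[47,12],[49,8],[50,0]]
[[0,5],[3,0],[5,12],[6,16],[7,0],[18,5],[22,16],[35,0],[37,16],[47,12],[49,8],[50,0]]
[[0,5],[3,0],[5,12],[6,16],[7,0],[10,8],[19,5],[22,16],[35,0],[37,16],[47,12],[49,8],[50,0]]
[[0,5],[3,0],[5,12],[6,16],[7,0],[10,8],[19,5],[22,16],[35,0],[37,16],[47,18],[49,8],[50,0]]
[[0,5],[3,0],[5,12],[6,16],[13,8],[19,5],[22,16],[35,0],[37,16],[47,18],[49,8],[50,0]]
[[0,5],[3,0],[5,12],[6,16],[13,8],[19,5],[22,16],[35,0],[37,16],[47,18],[49,8],[50,0]]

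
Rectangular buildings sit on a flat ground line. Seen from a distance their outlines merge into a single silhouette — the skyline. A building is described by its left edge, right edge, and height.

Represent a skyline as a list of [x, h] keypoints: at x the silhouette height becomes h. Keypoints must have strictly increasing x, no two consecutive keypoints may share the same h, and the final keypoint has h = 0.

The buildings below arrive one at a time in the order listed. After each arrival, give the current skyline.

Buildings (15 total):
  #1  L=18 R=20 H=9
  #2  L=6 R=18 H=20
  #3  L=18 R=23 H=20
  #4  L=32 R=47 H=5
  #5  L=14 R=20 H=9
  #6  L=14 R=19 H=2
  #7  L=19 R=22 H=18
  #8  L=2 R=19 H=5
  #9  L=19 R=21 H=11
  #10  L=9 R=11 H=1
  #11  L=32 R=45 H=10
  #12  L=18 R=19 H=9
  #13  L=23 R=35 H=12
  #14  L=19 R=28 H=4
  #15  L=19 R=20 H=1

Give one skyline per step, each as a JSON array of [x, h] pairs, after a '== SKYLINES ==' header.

== SKYLINES ==
[[18,9],[20,0]]
[[6,20],[18,9],[20,0]]
[[6,20],[23,0]]
[[6,20],[23,0],[32,5],[47,0]]
[[6,20],[23,0],[32,5],[47,0]]
[[6,20],[23,0],[32,5],[47,0]]
[[6,20],[23,0],[32,5],[47,0]]
[[2,5],[6,20],[23,0],[32,5],[47,0]]
[[2,5],[6,20],[23,0],[32,5],[47,0]]
[[2,5],[6,20],[23,0],[32,5],[47,0]]
[[2,5],[6,20],[23,0],[32,10],[45,5],[47,0]]
[[2,5],[6,20],[23,0],[32,10],[45,5],[47,0]]
[[2,5],[6,20],[23,12],[35,10],[45,5],[47,0]]
[[2,5],[6,20],[23,12],[35,10],[45,5],[47,0]]
[[2,5],[6,20],[23,12],[35,10],[45,5],[47,0]]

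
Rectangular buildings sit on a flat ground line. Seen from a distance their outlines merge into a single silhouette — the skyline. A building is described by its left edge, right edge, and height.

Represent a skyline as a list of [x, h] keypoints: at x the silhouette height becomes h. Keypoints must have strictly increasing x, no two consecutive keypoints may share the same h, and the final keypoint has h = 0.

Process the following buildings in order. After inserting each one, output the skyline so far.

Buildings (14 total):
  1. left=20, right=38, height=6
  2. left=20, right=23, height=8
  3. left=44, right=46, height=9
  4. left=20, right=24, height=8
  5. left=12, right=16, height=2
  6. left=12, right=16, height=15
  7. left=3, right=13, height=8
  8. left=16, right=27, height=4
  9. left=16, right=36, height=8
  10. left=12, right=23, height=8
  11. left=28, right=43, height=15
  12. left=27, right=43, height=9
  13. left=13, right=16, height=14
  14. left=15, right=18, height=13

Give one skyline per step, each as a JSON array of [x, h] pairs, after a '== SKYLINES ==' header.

== SKYLINES ==
[[20,6],[38,0]]
[[20,8],[23,6],[38,0]]
[[20,8],[23,6],[38,0],[44,9],[46,0]]
[[20,8],[24,6],[38,0],[44,9],[46,0]]
[[12,2],[16,0],[20,8],[24,6],[38,0],[44,9],[46,0]]
[[12,15],[16,0],[20,8],[24,6],[38,0],[44,9],[46,0]]
[[3,8],[12,15],[16,0],[20,8],[24,6],[38,0],[44,9],[46,0]]
[[3,8],[12,15],[16,4],[20,8],[24,6],[38,0],[44,9],[46,0]]
[[3,8],[12,15],[16,8],[36,6],[38,0],[44,9],[46,0]]
[[3,8],[12,15],[16,8],[36,6],[38,0],[44,9],[46,0]]
[[3,8],[12,15],[16,8],[28,15],[43,0],[44,9],[46,0]]
[[3,8],[12,15],[16,8],[27,9],[28,15],[43,0],[44,9],[46,0]]
[[3,8],[12,15],[16,8],[27,9],[28,15],[43,0],[44,9],[46,0]]
[[3,8],[12,15],[16,13],[18,8],[27,9],[28,15],[43,0],[44,9],[46,0]]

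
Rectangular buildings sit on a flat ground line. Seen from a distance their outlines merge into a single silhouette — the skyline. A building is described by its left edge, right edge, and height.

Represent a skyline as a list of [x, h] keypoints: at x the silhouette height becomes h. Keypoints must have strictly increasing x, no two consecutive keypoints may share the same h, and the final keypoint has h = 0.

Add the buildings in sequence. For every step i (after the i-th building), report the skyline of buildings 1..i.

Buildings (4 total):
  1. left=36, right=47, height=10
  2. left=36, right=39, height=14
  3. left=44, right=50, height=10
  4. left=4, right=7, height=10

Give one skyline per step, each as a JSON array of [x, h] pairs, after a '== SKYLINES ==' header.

== SKYLINES ==
[[36,10],[47,0]]
[[36,14],[39,10],[47,0]]
[[36,14],[39,10],[50,0]]
[[4,10],[7,0],[36,14],[39,10],[50,0]]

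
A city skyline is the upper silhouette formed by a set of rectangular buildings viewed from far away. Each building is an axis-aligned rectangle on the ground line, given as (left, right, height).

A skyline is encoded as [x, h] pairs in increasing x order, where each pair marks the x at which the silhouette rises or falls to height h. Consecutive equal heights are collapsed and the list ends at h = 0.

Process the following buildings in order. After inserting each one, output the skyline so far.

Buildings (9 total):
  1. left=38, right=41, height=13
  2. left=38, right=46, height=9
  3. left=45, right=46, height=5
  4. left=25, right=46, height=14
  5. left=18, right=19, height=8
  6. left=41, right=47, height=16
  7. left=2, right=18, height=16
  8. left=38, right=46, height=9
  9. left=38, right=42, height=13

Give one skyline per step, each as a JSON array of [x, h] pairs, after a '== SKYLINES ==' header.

== SKYLINES ==
[[38,13],[41,0]]
[[38,13],[41,9],[46,0]]
[[38,13],[41,9],[46,0]]
[[25,14],[46,0]]
[[18,8],[19,0],[25,14],[46,0]]
[[18,8],[19,0],[25,14],[41,16],[47,0]]
[[2,16],[18,8],[19,0],[25,14],[41,16],[47,0]]
[[2,16],[18,8],[19,0],[25,14],[41,16],[47,0]]
[[2,16],[18,8],[19,0],[25,14],[41,16],[47,0]]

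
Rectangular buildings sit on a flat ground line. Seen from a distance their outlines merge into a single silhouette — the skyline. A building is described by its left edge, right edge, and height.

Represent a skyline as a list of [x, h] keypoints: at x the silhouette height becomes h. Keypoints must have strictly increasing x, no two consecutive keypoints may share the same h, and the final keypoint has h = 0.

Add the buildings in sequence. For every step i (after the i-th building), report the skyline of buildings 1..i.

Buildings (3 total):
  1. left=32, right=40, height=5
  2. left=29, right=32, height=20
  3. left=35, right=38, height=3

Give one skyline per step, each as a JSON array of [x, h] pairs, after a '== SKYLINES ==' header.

== SKYLINES ==
[[32,5],[40,0]]
[[29,20],[32,5],[40,0]]
[[29,20],[32,5],[40,0]]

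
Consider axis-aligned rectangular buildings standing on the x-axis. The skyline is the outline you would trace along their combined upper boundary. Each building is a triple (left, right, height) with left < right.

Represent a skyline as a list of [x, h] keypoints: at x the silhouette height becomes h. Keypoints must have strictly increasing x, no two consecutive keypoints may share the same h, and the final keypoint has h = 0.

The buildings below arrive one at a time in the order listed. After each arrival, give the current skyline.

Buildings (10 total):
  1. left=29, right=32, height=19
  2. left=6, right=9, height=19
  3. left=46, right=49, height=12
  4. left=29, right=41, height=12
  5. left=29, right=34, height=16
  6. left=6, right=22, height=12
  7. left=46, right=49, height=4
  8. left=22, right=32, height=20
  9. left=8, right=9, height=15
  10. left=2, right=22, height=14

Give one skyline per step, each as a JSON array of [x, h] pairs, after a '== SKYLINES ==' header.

== SKYLINES ==
[[29,19],[32,0]]
[[6,19],[9,0],[29,19],[32,0]]
[[6,19],[9,0],[29,19],[32,0],[46,12],[49,0]]
[[6,19],[9,0],[29,19],[32,12],[41,0],[46,12],[49,0]]
[[6,19],[9,0],[29,19],[32,16],[34,12],[41,0],[46,12],[49,0]]
[[6,19],[9,12],[22,0],[29,19],[32,16],[34,12],[41,0],[46,12],[49,0]]
[[6,19],[9,12],[22,0],[29,19],[32,16],[34,12],[41,0],[46,12],[49,0]]
[[6,19],[9,12],[22,20],[32,16],[34,12],[41,0],[46,12],[49,0]]
[[6,19],[9,12],[22,20],[32,16],[34,12],[41,0],[46,12],[49,0]]
[[2,14],[6,19],[9,14],[22,20],[32,16],[34,12],[41,0],[46,12],[49,0]]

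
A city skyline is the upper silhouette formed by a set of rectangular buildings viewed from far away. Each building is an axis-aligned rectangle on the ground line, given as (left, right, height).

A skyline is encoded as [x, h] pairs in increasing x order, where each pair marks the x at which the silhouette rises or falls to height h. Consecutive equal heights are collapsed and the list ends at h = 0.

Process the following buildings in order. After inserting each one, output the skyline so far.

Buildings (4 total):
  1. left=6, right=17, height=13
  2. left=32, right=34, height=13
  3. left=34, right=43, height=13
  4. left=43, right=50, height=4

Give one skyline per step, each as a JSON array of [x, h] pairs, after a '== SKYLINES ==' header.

== SKYLINES ==
[[6,13],[17,0]]
[[6,13],[17,0],[32,13],[34,0]]
[[6,13],[17,0],[32,13],[43,0]]
[[6,13],[17,0],[32,13],[43,4],[50,0]]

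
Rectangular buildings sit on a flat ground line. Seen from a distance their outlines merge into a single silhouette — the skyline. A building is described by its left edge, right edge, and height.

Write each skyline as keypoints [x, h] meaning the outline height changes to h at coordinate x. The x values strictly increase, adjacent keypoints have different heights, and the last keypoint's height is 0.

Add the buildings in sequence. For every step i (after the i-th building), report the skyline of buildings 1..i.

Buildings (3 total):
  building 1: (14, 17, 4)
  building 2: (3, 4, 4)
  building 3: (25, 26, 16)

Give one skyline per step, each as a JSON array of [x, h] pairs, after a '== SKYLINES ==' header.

== SKYLINES ==
[[14,4],[17,0]]
[[3,4],[4,0],[14,4],[17,0]]
[[3,4],[4,0],[14,4],[17,0],[25,16],[26,0]]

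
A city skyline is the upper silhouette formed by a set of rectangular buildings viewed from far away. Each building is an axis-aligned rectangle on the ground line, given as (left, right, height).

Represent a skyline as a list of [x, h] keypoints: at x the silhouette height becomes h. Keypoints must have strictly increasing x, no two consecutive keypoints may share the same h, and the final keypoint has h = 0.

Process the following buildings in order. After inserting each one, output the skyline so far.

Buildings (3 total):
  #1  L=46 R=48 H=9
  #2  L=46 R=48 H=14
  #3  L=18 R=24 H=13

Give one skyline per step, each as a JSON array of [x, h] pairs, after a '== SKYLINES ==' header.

== SKYLINES ==
[[46,9],[48,0]]
[[46,14],[48,0]]
[[18,13],[24,0],[46,14],[48,0]]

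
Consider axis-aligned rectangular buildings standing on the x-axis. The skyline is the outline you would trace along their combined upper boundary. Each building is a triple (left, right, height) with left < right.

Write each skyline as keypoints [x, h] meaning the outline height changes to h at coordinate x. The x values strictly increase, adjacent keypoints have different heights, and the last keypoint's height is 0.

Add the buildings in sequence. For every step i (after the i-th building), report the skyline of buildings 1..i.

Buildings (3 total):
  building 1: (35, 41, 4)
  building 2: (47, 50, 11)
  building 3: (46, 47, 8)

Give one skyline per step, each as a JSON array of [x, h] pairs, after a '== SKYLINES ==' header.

== SKYLINES ==
[[35,4],[41,0]]
[[35,4],[41,0],[47,11],[50,0]]
[[35,4],[41,0],[46,8],[47,11],[50,0]]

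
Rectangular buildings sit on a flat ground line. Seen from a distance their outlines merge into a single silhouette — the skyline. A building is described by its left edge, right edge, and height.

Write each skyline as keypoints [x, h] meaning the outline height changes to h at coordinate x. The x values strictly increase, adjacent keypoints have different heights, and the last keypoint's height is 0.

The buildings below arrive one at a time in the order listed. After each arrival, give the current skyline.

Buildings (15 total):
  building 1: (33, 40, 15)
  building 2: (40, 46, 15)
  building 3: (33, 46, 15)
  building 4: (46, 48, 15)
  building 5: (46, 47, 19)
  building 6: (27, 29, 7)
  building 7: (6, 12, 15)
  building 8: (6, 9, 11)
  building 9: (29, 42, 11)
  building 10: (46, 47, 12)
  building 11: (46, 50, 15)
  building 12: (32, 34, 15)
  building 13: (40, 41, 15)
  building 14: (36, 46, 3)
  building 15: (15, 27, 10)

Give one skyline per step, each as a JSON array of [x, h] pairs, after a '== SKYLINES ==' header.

== SKYLINES ==
[[33,15],[40,0]]
[[33,15],[46,0]]
[[33,15],[46,0]]
[[33,15],[48,0]]
[[33,15],[46,19],[47,15],[48,0]]
[[27,7],[29,0],[33,15],[46,19],[47,15],[48,0]]
[[6,15],[12,0],[27,7],[29,0],[33,15],[46,19],[47,15],[48,0]]
[[6,15],[12,0],[27,7],[29,0],[33,15],[46,19],[47,15],[48,0]]
[[6,15],[12,0],[27,7],[29,11],[33,15],[46,19],[47,15],[48,0]]
[[6,15],[12,0],[27,7],[29,11],[33,15],[46,19],[47,15],[48,0]]
[[6,15],[12,0],[27,7],[29,11],[33,15],[46,19],[47,15],[50,0]]
[[6,15],[12,0],[27,7],[29,11],[32,15],[46,19],[47,15],[50,0]]
[[6,15],[12,0],[27,7],[29,11],[32,15],[46,19],[47,15],[50,0]]
[[6,15],[12,0],[27,7],[29,11],[32,15],[46,19],[47,15],[50,0]]
[[6,15],[12,0],[15,10],[27,7],[29,11],[32,15],[46,19],[47,15],[50,0]]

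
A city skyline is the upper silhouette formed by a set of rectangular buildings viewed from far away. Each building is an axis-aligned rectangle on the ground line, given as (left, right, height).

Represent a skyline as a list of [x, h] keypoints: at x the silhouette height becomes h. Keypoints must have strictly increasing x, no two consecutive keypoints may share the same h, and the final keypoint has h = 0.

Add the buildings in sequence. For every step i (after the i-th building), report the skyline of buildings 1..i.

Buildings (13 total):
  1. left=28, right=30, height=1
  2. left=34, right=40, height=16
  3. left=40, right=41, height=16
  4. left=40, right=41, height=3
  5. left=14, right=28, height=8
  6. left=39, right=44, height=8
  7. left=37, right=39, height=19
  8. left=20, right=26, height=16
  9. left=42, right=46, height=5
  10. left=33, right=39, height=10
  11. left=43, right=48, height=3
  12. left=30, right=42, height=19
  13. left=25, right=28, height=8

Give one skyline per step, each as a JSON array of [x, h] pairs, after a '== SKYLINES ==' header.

== SKYLINES ==
[[28,1],[30,0]]
[[28,1],[30,0],[34,16],[40,0]]
[[28,1],[30,0],[34,16],[41,0]]
[[28,1],[30,0],[34,16],[41,0]]
[[14,8],[28,1],[30,0],[34,16],[41,0]]
[[14,8],[28,1],[30,0],[34,16],[41,8],[44,0]]
[[14,8],[28,1],[30,0],[34,16],[37,19],[39,16],[41,8],[44,0]]
[[14,8],[20,16],[26,8],[28,1],[30,0],[34,16],[37,19],[39,16],[41,8],[44,0]]
[[14,8],[20,16],[26,8],[28,1],[30,0],[34,16],[37,19],[39,16],[41,8],[44,5],[46,0]]
[[14,8],[20,16],[26,8],[28,1],[30,0],[33,10],[34,16],[37,19],[39,16],[41,8],[44,5],[46,0]]
[[14,8],[20,16],[26,8],[28,1],[30,0],[33,10],[34,16],[37,19],[39,16],[41,8],[44,5],[46,3],[48,0]]
[[14,8],[20,16],[26,8],[28,1],[30,19],[42,8],[44,5],[46,3],[48,0]]
[[14,8],[20,16],[26,8],[28,1],[30,19],[42,8],[44,5],[46,3],[48,0]]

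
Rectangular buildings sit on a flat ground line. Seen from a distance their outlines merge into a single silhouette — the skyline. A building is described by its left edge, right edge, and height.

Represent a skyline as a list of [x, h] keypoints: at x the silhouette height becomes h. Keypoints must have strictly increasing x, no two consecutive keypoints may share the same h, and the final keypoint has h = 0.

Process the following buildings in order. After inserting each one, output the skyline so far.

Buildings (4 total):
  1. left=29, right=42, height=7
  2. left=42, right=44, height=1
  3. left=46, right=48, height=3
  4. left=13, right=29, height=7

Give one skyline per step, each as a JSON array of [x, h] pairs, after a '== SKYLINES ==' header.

== SKYLINES ==
[[29,7],[42,0]]
[[29,7],[42,1],[44,0]]
[[29,7],[42,1],[44,0],[46,3],[48,0]]
[[13,7],[42,1],[44,0],[46,3],[48,0]]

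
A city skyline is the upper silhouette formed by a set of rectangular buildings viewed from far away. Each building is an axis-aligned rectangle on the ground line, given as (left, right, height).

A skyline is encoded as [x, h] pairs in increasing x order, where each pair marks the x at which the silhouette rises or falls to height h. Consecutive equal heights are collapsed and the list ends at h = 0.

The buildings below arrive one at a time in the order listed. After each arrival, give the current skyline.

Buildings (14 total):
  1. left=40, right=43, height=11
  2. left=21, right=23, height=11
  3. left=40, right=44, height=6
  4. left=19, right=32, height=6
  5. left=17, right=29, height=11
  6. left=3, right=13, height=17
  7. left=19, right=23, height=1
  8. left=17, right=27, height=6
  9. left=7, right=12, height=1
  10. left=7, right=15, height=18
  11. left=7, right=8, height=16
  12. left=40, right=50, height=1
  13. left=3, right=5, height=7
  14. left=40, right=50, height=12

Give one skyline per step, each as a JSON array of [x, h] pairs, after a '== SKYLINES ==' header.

== SKYLINES ==
[[40,11],[43,0]]
[[21,11],[23,0],[40,11],[43,0]]
[[21,11],[23,0],[40,11],[43,6],[44,0]]
[[19,6],[21,11],[23,6],[32,0],[40,11],[43,6],[44,0]]
[[17,11],[29,6],[32,0],[40,11],[43,6],[44,0]]
[[3,17],[13,0],[17,11],[29,6],[32,0],[40,11],[43,6],[44,0]]
[[3,17],[13,0],[17,11],[29,6],[32,0],[40,11],[43,6],[44,0]]
[[3,17],[13,0],[17,11],[29,6],[32,0],[40,11],[43,6],[44,0]]
[[3,17],[13,0],[17,11],[29,6],[32,0],[40,11],[43,6],[44,0]]
[[3,17],[7,18],[15,0],[17,11],[29,6],[32,0],[40,11],[43,6],[44,0]]
[[3,17],[7,18],[15,0],[17,11],[29,6],[32,0],[40,11],[43,6],[44,0]]
[[3,17],[7,18],[15,0],[17,11],[29,6],[32,0],[40,11],[43,6],[44,1],[50,0]]
[[3,17],[7,18],[15,0],[17,11],[29,6],[32,0],[40,11],[43,6],[44,1],[50,0]]
[[3,17],[7,18],[15,0],[17,11],[29,6],[32,0],[40,12],[50,0]]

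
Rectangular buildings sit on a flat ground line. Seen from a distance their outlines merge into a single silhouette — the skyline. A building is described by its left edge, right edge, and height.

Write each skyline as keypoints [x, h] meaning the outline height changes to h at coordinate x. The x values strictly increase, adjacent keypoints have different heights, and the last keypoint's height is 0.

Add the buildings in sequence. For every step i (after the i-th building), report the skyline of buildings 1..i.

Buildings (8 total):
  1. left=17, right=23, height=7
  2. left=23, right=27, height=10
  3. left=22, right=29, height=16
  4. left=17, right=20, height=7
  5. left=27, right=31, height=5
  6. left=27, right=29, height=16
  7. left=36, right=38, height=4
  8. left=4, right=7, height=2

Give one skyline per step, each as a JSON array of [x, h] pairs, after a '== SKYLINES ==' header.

== SKYLINES ==
[[17,7],[23,0]]
[[17,7],[23,10],[27,0]]
[[17,7],[22,16],[29,0]]
[[17,7],[22,16],[29,0]]
[[17,7],[22,16],[29,5],[31,0]]
[[17,7],[22,16],[29,5],[31,0]]
[[17,7],[22,16],[29,5],[31,0],[36,4],[38,0]]
[[4,2],[7,0],[17,7],[22,16],[29,5],[31,0],[36,4],[38,0]]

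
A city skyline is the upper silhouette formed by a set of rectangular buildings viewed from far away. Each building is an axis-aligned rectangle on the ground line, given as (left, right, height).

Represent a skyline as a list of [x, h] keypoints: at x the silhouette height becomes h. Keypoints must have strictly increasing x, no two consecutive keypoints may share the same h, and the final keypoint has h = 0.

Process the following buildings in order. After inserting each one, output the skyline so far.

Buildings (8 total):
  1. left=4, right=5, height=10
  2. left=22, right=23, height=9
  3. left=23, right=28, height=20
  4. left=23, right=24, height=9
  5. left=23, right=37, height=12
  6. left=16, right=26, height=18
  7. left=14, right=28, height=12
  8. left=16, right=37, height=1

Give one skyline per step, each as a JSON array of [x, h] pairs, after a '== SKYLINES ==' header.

== SKYLINES ==
[[4,10],[5,0]]
[[4,10],[5,0],[22,9],[23,0]]
[[4,10],[5,0],[22,9],[23,20],[28,0]]
[[4,10],[5,0],[22,9],[23,20],[28,0]]
[[4,10],[5,0],[22,9],[23,20],[28,12],[37,0]]
[[4,10],[5,0],[16,18],[23,20],[28,12],[37,0]]
[[4,10],[5,0],[14,12],[16,18],[23,20],[28,12],[37,0]]
[[4,10],[5,0],[14,12],[16,18],[23,20],[28,12],[37,0]]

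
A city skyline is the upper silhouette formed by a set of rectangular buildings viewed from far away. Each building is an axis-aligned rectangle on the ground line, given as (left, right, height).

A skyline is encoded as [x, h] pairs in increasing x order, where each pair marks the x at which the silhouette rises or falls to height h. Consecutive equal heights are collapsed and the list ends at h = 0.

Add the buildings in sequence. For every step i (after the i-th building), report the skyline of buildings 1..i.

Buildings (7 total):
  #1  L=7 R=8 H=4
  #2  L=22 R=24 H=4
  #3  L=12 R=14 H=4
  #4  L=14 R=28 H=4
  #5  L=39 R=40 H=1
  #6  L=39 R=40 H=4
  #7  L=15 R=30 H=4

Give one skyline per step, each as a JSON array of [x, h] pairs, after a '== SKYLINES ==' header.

== SKYLINES ==
[[7,4],[8,0]]
[[7,4],[8,0],[22,4],[24,0]]
[[7,4],[8,0],[12,4],[14,0],[22,4],[24,0]]
[[7,4],[8,0],[12,4],[28,0]]
[[7,4],[8,0],[12,4],[28,0],[39,1],[40,0]]
[[7,4],[8,0],[12,4],[28,0],[39,4],[40,0]]
[[7,4],[8,0],[12,4],[30,0],[39,4],[40,0]]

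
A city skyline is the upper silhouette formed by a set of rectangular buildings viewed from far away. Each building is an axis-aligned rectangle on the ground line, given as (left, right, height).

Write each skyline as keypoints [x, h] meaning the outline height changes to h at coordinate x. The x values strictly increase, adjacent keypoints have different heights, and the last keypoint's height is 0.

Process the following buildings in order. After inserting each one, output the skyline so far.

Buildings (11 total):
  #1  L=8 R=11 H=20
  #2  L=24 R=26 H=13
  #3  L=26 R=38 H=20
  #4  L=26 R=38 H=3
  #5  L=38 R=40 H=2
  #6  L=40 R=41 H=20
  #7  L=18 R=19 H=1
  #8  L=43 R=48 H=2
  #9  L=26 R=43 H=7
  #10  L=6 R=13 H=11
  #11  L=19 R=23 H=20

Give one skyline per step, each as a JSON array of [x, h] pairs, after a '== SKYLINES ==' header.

== SKYLINES ==
[[8,20],[11,0]]
[[8,20],[11,0],[24,13],[26,0]]
[[8,20],[11,0],[24,13],[26,20],[38,0]]
[[8,20],[11,0],[24,13],[26,20],[38,0]]
[[8,20],[11,0],[24,13],[26,20],[38,2],[40,0]]
[[8,20],[11,0],[24,13],[26,20],[38,2],[40,20],[41,0]]
[[8,20],[11,0],[18,1],[19,0],[24,13],[26,20],[38,2],[40,20],[41,0]]
[[8,20],[11,0],[18,1],[19,0],[24,13],[26,20],[38,2],[40,20],[41,0],[43,2],[48,0]]
[[8,20],[11,0],[18,1],[19,0],[24,13],[26,20],[38,7],[40,20],[41,7],[43,2],[48,0]]
[[6,11],[8,20],[11,11],[13,0],[18,1],[19,0],[24,13],[26,20],[38,7],[40,20],[41,7],[43,2],[48,0]]
[[6,11],[8,20],[11,11],[13,0],[18,1],[19,20],[23,0],[24,13],[26,20],[38,7],[40,20],[41,7],[43,2],[48,0]]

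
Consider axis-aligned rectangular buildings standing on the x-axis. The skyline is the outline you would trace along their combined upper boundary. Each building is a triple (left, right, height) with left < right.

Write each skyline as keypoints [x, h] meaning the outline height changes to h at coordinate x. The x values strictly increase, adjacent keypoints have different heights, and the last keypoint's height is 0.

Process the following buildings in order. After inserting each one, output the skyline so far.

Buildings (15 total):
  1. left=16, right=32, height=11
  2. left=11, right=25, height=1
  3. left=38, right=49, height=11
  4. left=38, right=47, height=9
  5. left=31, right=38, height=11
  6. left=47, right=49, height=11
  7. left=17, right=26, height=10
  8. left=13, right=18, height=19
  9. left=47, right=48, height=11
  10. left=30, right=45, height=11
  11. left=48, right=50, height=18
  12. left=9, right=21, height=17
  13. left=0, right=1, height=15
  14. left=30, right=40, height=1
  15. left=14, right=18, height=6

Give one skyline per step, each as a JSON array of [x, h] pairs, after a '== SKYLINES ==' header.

== SKYLINES ==
[[16,11],[32,0]]
[[11,1],[16,11],[32,0]]
[[11,1],[16,11],[32,0],[38,11],[49,0]]
[[11,1],[16,11],[32,0],[38,11],[49,0]]
[[11,1],[16,11],[49,0]]
[[11,1],[16,11],[49,0]]
[[11,1],[16,11],[49,0]]
[[11,1],[13,19],[18,11],[49,0]]
[[11,1],[13,19],[18,11],[49,0]]
[[11,1],[13,19],[18,11],[49,0]]
[[11,1],[13,19],[18,11],[48,18],[50,0]]
[[9,17],[13,19],[18,17],[21,11],[48,18],[50,0]]
[[0,15],[1,0],[9,17],[13,19],[18,17],[21,11],[48,18],[50,0]]
[[0,15],[1,0],[9,17],[13,19],[18,17],[21,11],[48,18],[50,0]]
[[0,15],[1,0],[9,17],[13,19],[18,17],[21,11],[48,18],[50,0]]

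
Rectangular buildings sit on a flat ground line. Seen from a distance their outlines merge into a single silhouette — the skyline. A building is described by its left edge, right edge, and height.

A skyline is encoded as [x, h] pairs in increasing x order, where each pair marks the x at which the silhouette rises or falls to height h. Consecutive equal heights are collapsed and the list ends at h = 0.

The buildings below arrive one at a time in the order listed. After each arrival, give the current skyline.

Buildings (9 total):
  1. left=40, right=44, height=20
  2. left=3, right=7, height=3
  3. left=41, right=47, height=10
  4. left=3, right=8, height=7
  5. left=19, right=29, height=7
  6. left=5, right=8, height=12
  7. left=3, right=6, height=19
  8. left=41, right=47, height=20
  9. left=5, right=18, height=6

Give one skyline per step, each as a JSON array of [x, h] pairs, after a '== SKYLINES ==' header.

== SKYLINES ==
[[40,20],[44,0]]
[[3,3],[7,0],[40,20],[44,0]]
[[3,3],[7,0],[40,20],[44,10],[47,0]]
[[3,7],[8,0],[40,20],[44,10],[47,0]]
[[3,7],[8,0],[19,7],[29,0],[40,20],[44,10],[47,0]]
[[3,7],[5,12],[8,0],[19,7],[29,0],[40,20],[44,10],[47,0]]
[[3,19],[6,12],[8,0],[19,7],[29,0],[40,20],[44,10],[47,0]]
[[3,19],[6,12],[8,0],[19,7],[29,0],[40,20],[47,0]]
[[3,19],[6,12],[8,6],[18,0],[19,7],[29,0],[40,20],[47,0]]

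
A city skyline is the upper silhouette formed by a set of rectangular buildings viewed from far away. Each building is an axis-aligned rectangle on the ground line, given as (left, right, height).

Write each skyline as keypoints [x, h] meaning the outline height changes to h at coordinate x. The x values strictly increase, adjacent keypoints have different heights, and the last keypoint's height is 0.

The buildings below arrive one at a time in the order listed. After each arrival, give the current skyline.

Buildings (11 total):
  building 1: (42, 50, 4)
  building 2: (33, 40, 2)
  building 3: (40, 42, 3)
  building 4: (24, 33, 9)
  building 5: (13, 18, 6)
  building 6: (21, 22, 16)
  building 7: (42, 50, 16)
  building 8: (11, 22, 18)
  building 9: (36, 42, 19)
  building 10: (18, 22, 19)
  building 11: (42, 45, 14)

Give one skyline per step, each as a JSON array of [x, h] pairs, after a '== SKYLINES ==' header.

== SKYLINES ==
[[42,4],[50,0]]
[[33,2],[40,0],[42,4],[50,0]]
[[33,2],[40,3],[42,4],[50,0]]
[[24,9],[33,2],[40,3],[42,4],[50,0]]
[[13,6],[18,0],[24,9],[33,2],[40,3],[42,4],[50,0]]
[[13,6],[18,0],[21,16],[22,0],[24,9],[33,2],[40,3],[42,4],[50,0]]
[[13,6],[18,0],[21,16],[22,0],[24,9],[33,2],[40,3],[42,16],[50,0]]
[[11,18],[22,0],[24,9],[33,2],[40,3],[42,16],[50,0]]
[[11,18],[22,0],[24,9],[33,2],[36,19],[42,16],[50,0]]
[[11,18],[18,19],[22,0],[24,9],[33,2],[36,19],[42,16],[50,0]]
[[11,18],[18,19],[22,0],[24,9],[33,2],[36,19],[42,16],[50,0]]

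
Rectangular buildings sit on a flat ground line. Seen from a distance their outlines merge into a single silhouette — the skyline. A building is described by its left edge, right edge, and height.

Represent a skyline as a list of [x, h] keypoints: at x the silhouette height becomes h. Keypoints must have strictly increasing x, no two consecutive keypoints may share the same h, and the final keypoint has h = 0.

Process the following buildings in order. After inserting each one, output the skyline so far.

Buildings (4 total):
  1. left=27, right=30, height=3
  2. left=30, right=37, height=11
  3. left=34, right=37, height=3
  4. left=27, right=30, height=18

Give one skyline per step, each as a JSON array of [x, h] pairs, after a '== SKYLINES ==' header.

== SKYLINES ==
[[27,3],[30,0]]
[[27,3],[30,11],[37,0]]
[[27,3],[30,11],[37,0]]
[[27,18],[30,11],[37,0]]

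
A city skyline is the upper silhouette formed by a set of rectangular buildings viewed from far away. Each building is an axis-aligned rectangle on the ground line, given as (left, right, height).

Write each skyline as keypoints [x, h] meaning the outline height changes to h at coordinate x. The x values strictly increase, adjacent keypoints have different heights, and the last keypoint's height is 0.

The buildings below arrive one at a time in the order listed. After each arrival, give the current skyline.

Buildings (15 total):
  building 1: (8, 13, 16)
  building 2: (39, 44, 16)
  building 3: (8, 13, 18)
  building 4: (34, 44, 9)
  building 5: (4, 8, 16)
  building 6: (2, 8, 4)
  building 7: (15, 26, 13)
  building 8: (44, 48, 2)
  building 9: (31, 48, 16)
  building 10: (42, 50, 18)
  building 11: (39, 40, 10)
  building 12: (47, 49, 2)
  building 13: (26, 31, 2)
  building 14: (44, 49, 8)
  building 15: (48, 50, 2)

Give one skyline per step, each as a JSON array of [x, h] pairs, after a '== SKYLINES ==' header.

== SKYLINES ==
[[8,16],[13,0]]
[[8,16],[13,0],[39,16],[44,0]]
[[8,18],[13,0],[39,16],[44,0]]
[[8,18],[13,0],[34,9],[39,16],[44,0]]
[[4,16],[8,18],[13,0],[34,9],[39,16],[44,0]]
[[2,4],[4,16],[8,18],[13,0],[34,9],[39,16],[44,0]]
[[2,4],[4,16],[8,18],[13,0],[15,13],[26,0],[34,9],[39,16],[44,0]]
[[2,4],[4,16],[8,18],[13,0],[15,13],[26,0],[34,9],[39,16],[44,2],[48,0]]
[[2,4],[4,16],[8,18],[13,0],[15,13],[26,0],[31,16],[48,0]]
[[2,4],[4,16],[8,18],[13,0],[15,13],[26,0],[31,16],[42,18],[50,0]]
[[2,4],[4,16],[8,18],[13,0],[15,13],[26,0],[31,16],[42,18],[50,0]]
[[2,4],[4,16],[8,18],[13,0],[15,13],[26,0],[31,16],[42,18],[50,0]]
[[2,4],[4,16],[8,18],[13,0],[15,13],[26,2],[31,16],[42,18],[50,0]]
[[2,4],[4,16],[8,18],[13,0],[15,13],[26,2],[31,16],[42,18],[50,0]]
[[2,4],[4,16],[8,18],[13,0],[15,13],[26,2],[31,16],[42,18],[50,0]]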